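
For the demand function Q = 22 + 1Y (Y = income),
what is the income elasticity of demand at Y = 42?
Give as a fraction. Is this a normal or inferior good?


dQ/dY = 1
At Y = 42: Q = 22 + 1*42 = 64
Ey = (dQ/dY)(Y/Q) = 1 * 42 / 64 = 21/32
Since Ey > 0, this is a normal good.

21/32 (normal good)


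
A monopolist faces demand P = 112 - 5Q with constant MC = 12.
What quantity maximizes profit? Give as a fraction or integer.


TR = P*Q = (112 - 5Q)Q = 112Q - 5Q^2
MR = dTR/dQ = 112 - 10Q
Set MR = MC:
112 - 10Q = 12
100 = 10Q
Q* = 100/10 = 10

10


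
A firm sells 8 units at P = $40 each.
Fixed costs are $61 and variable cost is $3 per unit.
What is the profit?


Total Revenue = P * Q = 40 * 8 = $320
Total Cost = FC + VC*Q = 61 + 3*8 = $85
Profit = TR - TC = 320 - 85 = $235

$235


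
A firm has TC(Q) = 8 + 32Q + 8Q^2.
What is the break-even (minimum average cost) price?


AC(Q) = 8/Q + 32 + 8Q
To minimize: dAC/dQ = -8/Q^2 + 8 = 0
Q^2 = 8/8 = 1
Q* = 1
Min AC = 8/1 + 32 + 8*1
Min AC = 8 + 32 + 8 = 48

48


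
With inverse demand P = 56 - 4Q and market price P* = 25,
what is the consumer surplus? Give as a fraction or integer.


Maximum willingness to pay (at Q=0): P_max = 56
Quantity demanded at P* = 25:
Q* = (56 - 25)/4 = 31/4
CS = (1/2) * Q* * (P_max - P*)
CS = (1/2) * 31/4 * (56 - 25)
CS = (1/2) * 31/4 * 31 = 961/8

961/8


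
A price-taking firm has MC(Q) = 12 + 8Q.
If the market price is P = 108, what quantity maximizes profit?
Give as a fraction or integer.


In perfect competition, profit is maximized where P = MC.
108 = 12 + 8Q
96 = 8Q
Q* = 96/8 = 12

12


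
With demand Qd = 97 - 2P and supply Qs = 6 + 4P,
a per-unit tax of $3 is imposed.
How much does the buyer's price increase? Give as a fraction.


With a per-unit tax, the buyer's price increase depends on relative slopes.
Supply slope: d = 4, Demand slope: b = 2
Buyer's price increase = d * tax / (b + d)
= 4 * 3 / (2 + 4)
= 12 / 6 = 2

2


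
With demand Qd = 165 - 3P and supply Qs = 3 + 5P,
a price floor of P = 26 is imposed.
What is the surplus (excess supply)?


At P = 26:
Qd = 165 - 3*26 = 87
Qs = 3 + 5*26 = 133
Surplus = Qs - Qd = 133 - 87 = 46

46


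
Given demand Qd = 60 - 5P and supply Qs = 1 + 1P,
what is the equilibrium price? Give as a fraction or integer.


At equilibrium, Qd = Qs.
60 - 5P = 1 + 1P
60 - 1 = 5P + 1P
59 = 6P
P* = 59/6 = 59/6

59/6


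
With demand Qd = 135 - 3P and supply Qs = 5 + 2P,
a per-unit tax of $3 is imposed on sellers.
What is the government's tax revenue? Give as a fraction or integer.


With tax on sellers, new supply: Qs' = 5 + 2(P - 3)
= 2P - 1
New equilibrium quantity:
Q_new = 267/5
Tax revenue = tax * Q_new = 3 * 267/5 = 801/5

801/5


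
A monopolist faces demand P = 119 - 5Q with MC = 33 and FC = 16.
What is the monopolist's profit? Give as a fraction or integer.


MR = MC: 119 - 10Q = 33
Q* = 43/5
P* = 119 - 5*43/5 = 76
Profit = (P* - MC)*Q* - FC
= (76 - 33)*43/5 - 16
= 43*43/5 - 16
= 1849/5 - 16 = 1769/5

1769/5


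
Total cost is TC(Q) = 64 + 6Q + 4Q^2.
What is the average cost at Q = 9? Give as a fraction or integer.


TC(9) = 64 + 6*9 + 4*9^2
TC(9) = 64 + 54 + 324 = 442
AC = TC/Q = 442/9 = 442/9

442/9


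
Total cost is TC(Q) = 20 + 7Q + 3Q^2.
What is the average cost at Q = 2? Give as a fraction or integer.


TC(2) = 20 + 7*2 + 3*2^2
TC(2) = 20 + 14 + 12 = 46
AC = TC/Q = 46/2 = 23

23


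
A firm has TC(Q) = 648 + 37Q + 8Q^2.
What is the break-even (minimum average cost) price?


AC(Q) = 648/Q + 37 + 8Q
To minimize: dAC/dQ = -648/Q^2 + 8 = 0
Q^2 = 648/8 = 81
Q* = 9
Min AC = 648/9 + 37 + 8*9
Min AC = 72 + 37 + 72 = 181

181


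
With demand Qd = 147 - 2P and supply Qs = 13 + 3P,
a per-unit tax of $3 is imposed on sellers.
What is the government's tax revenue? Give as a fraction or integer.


With tax on sellers, new supply: Qs' = 13 + 3(P - 3)
= 4 + 3P
New equilibrium quantity:
Q_new = 449/5
Tax revenue = tax * Q_new = 3 * 449/5 = 1347/5

1347/5


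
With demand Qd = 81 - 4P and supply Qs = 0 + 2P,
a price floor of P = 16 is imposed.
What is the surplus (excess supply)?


At P = 16:
Qd = 81 - 4*16 = 17
Qs = 0 + 2*16 = 32
Surplus = Qs - Qd = 32 - 17 = 15

15


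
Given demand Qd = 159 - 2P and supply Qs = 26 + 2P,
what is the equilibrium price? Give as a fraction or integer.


At equilibrium, Qd = Qs.
159 - 2P = 26 + 2P
159 - 26 = 2P + 2P
133 = 4P
P* = 133/4 = 133/4

133/4


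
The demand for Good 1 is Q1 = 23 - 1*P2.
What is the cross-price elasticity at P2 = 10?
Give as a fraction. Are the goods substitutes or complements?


dQ1/dP2 = -1
At P2 = 10: Q1 = 23 - 1*10 = 13
Exy = (dQ1/dP2)(P2/Q1) = -1 * 10 / 13 = -10/13
Since Exy < 0, the goods are complements.

-10/13 (complements)


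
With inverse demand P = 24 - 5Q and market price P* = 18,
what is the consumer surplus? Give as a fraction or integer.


Maximum willingness to pay (at Q=0): P_max = 24
Quantity demanded at P* = 18:
Q* = (24 - 18)/5 = 6/5
CS = (1/2) * Q* * (P_max - P*)
CS = (1/2) * 6/5 * (24 - 18)
CS = (1/2) * 6/5 * 6 = 18/5

18/5


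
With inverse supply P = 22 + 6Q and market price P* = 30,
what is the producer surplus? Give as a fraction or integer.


Minimum supply price (at Q=0): P_min = 22
Quantity supplied at P* = 30:
Q* = (30 - 22)/6 = 4/3
PS = (1/2) * Q* * (P* - P_min)
PS = (1/2) * 4/3 * (30 - 22)
PS = (1/2) * 4/3 * 8 = 16/3

16/3


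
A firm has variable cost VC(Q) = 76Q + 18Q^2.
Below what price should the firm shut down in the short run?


AVC(Q) = VC(Q)/Q = 76 + 18Q
AVC is increasing in Q, so minimum AVC is at Q -> 0+.
Min AVC = 76
The firm should shut down if P < 76.

76


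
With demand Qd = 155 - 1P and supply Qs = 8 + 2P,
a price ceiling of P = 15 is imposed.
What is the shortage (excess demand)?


At P = 15:
Qd = 155 - 1*15 = 140
Qs = 8 + 2*15 = 38
Shortage = Qd - Qs = 140 - 38 = 102

102


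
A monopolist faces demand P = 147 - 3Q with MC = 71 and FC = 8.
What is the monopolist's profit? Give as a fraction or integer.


MR = MC: 147 - 6Q = 71
Q* = 38/3
P* = 147 - 3*38/3 = 109
Profit = (P* - MC)*Q* - FC
= (109 - 71)*38/3 - 8
= 38*38/3 - 8
= 1444/3 - 8 = 1420/3

1420/3


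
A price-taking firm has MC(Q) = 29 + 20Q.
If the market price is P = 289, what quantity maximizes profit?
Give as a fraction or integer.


In perfect competition, profit is maximized where P = MC.
289 = 29 + 20Q
260 = 20Q
Q* = 260/20 = 13

13


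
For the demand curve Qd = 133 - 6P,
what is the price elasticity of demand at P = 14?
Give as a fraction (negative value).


dQ/dP = -6
At P = 14: Q = 133 - 6*14 = 49
E = (dQ/dP)(P/Q) = (-6)(14/49) = -12/7

-12/7


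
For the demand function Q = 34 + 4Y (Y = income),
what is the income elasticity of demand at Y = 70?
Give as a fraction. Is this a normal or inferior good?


dQ/dY = 4
At Y = 70: Q = 34 + 4*70 = 314
Ey = (dQ/dY)(Y/Q) = 4 * 70 / 314 = 140/157
Since Ey > 0, this is a normal good.

140/157 (normal good)


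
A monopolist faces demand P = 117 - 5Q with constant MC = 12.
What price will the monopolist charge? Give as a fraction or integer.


MR = 117 - 10Q
Set MR = MC: 117 - 10Q = 12
Q* = 21/2
Substitute into demand:
P* = 117 - 5*21/2 = 129/2

129/2


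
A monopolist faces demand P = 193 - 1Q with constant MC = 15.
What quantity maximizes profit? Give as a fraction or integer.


TR = P*Q = (193 - 1Q)Q = 193Q - 1Q^2
MR = dTR/dQ = 193 - 2Q
Set MR = MC:
193 - 2Q = 15
178 = 2Q
Q* = 178/2 = 89

89


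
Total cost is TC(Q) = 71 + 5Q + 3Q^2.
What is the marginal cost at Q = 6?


MC = dTC/dQ = 5 + 2*3*Q
At Q = 6:
MC = 5 + 6*6
MC = 5 + 36 = 41

41


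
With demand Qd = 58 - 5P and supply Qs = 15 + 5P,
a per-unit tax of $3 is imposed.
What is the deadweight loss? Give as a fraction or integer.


Pre-tax equilibrium quantity: Q* = 73/2
Post-tax equilibrium quantity: Q_tax = 29
Reduction in quantity: Q* - Q_tax = 15/2
DWL = (1/2) * tax * (Q* - Q_tax)
DWL = (1/2) * 3 * 15/2 = 45/4

45/4


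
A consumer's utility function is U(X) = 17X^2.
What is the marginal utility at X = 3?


MU = dU/dX = 17*2*X^(2-1)
MU = 34*X^1
At X = 3:
MU = 34 * 3^1
MU = 34 * 3 = 102

102


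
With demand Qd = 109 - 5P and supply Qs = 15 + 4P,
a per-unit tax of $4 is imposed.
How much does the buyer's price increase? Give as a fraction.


With a per-unit tax, the buyer's price increase depends on relative slopes.
Supply slope: d = 4, Demand slope: b = 5
Buyer's price increase = d * tax / (b + d)
= 4 * 4 / (5 + 4)
= 16 / 9 = 16/9

16/9


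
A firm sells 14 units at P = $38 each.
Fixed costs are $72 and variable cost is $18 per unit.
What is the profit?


Total Revenue = P * Q = 38 * 14 = $532
Total Cost = FC + VC*Q = 72 + 18*14 = $324
Profit = TR - TC = 532 - 324 = $208

$208


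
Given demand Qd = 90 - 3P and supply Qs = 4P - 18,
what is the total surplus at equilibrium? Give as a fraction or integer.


Find equilibrium: 90 - 3P = 4P - 18
90 + 18 = 7P
P* = 108/7 = 108/7
Q* = 4*108/7 - 18 = 306/7
Inverse demand: P = 30 - Q/3, so P_max = 30
Inverse supply: P = 9/2 + Q/4, so P_min = 9/2
CS = (1/2) * 306/7 * (30 - 108/7) = 15606/49
PS = (1/2) * 306/7 * (108/7 - 9/2) = 23409/98
TS = CS + PS = 15606/49 + 23409/98 = 7803/14

7803/14


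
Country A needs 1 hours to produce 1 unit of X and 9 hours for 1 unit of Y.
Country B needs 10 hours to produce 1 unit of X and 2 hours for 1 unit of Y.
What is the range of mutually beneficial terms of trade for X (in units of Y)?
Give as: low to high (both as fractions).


Opportunity cost of X for Country A = hours_X / hours_Y = 1/9 = 1/9 units of Y
Opportunity cost of X for Country B = hours_X / hours_Y = 10/2 = 5 units of Y
Terms of trade must be between the two opportunity costs.
Range: 1/9 to 5

1/9 to 5


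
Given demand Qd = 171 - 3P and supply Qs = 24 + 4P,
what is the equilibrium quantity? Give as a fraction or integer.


First find equilibrium price:
171 - 3P = 24 + 4P
P* = 147/7 = 21
Then substitute into demand:
Q* = 171 - 3 * 21 = 108

108


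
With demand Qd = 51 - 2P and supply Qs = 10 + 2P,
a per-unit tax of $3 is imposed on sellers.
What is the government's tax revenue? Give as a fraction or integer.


With tax on sellers, new supply: Qs' = 10 + 2(P - 3)
= 4 + 2P
New equilibrium quantity:
Q_new = 55/2
Tax revenue = tax * Q_new = 3 * 55/2 = 165/2

165/2


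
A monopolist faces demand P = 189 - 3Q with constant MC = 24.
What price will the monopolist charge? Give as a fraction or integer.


MR = 189 - 6Q
Set MR = MC: 189 - 6Q = 24
Q* = 55/2
Substitute into demand:
P* = 189 - 3*55/2 = 213/2

213/2


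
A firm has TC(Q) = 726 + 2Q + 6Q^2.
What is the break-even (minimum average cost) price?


AC(Q) = 726/Q + 2 + 6Q
To minimize: dAC/dQ = -726/Q^2 + 6 = 0
Q^2 = 726/6 = 121
Q* = 11
Min AC = 726/11 + 2 + 6*11
Min AC = 66 + 2 + 66 = 134

134


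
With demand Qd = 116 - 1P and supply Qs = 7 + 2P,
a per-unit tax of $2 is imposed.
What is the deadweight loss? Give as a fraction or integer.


Pre-tax equilibrium quantity: Q* = 239/3
Post-tax equilibrium quantity: Q_tax = 235/3
Reduction in quantity: Q* - Q_tax = 4/3
DWL = (1/2) * tax * (Q* - Q_tax)
DWL = (1/2) * 2 * 4/3 = 4/3

4/3


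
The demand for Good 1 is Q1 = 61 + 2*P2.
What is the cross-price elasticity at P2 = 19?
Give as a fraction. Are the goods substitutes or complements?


dQ1/dP2 = 2
At P2 = 19: Q1 = 61 + 2*19 = 99
Exy = (dQ1/dP2)(P2/Q1) = 2 * 19 / 99 = 38/99
Since Exy > 0, the goods are substitutes.

38/99 (substitutes)


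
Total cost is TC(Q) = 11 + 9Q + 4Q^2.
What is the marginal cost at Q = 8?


MC = dTC/dQ = 9 + 2*4*Q
At Q = 8:
MC = 9 + 8*8
MC = 9 + 64 = 73

73


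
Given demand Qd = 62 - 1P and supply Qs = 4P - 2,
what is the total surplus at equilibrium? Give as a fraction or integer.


Find equilibrium: 62 - 1P = 4P - 2
62 + 2 = 5P
P* = 64/5 = 64/5
Q* = 4*64/5 - 2 = 246/5
Inverse demand: P = 62 - Q/1, so P_max = 62
Inverse supply: P = 1/2 + Q/4, so P_min = 1/2
CS = (1/2) * 246/5 * (62 - 64/5) = 30258/25
PS = (1/2) * 246/5 * (64/5 - 1/2) = 15129/50
TS = CS + PS = 30258/25 + 15129/50 = 15129/10

15129/10


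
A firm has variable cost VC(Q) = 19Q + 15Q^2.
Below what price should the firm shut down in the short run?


AVC(Q) = VC(Q)/Q = 19 + 15Q
AVC is increasing in Q, so minimum AVC is at Q -> 0+.
Min AVC = 19
The firm should shut down if P < 19.

19


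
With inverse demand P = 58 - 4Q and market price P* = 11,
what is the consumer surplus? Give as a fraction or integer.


Maximum willingness to pay (at Q=0): P_max = 58
Quantity demanded at P* = 11:
Q* = (58 - 11)/4 = 47/4
CS = (1/2) * Q* * (P_max - P*)
CS = (1/2) * 47/4 * (58 - 11)
CS = (1/2) * 47/4 * 47 = 2209/8

2209/8


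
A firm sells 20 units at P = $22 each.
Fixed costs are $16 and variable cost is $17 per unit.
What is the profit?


Total Revenue = P * Q = 22 * 20 = $440
Total Cost = FC + VC*Q = 16 + 17*20 = $356
Profit = TR - TC = 440 - 356 = $84

$84


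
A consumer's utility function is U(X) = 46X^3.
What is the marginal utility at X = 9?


MU = dU/dX = 46*3*X^(3-1)
MU = 138*X^2
At X = 9:
MU = 138 * 9^2
MU = 138 * 81 = 11178

11178


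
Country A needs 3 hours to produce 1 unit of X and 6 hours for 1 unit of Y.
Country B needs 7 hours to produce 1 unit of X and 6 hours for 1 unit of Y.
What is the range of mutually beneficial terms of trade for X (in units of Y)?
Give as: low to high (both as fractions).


Opportunity cost of X for Country A = hours_X / hours_Y = 3/6 = 1/2 units of Y
Opportunity cost of X for Country B = hours_X / hours_Y = 7/6 = 7/6 units of Y
Terms of trade must be between the two opportunity costs.
Range: 1/2 to 7/6

1/2 to 7/6


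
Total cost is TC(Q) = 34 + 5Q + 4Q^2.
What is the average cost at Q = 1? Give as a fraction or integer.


TC(1) = 34 + 5*1 + 4*1^2
TC(1) = 34 + 5 + 4 = 43
AC = TC/Q = 43/1 = 43

43


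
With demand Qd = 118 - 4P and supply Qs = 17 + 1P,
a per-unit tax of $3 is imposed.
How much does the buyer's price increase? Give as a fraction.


With a per-unit tax, the buyer's price increase depends on relative slopes.
Supply slope: d = 1, Demand slope: b = 4
Buyer's price increase = d * tax / (b + d)
= 1 * 3 / (4 + 1)
= 3 / 5 = 3/5

3/5


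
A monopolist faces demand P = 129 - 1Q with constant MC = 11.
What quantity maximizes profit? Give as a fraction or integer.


TR = P*Q = (129 - 1Q)Q = 129Q - 1Q^2
MR = dTR/dQ = 129 - 2Q
Set MR = MC:
129 - 2Q = 11
118 = 2Q
Q* = 118/2 = 59

59


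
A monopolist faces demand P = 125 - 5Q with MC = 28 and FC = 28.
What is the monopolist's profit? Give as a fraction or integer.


MR = MC: 125 - 10Q = 28
Q* = 97/10
P* = 125 - 5*97/10 = 153/2
Profit = (P* - MC)*Q* - FC
= (153/2 - 28)*97/10 - 28
= 97/2*97/10 - 28
= 9409/20 - 28 = 8849/20

8849/20


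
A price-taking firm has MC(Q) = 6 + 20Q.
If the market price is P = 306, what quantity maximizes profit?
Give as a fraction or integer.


In perfect competition, profit is maximized where P = MC.
306 = 6 + 20Q
300 = 20Q
Q* = 300/20 = 15

15


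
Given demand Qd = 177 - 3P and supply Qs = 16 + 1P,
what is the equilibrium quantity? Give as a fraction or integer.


First find equilibrium price:
177 - 3P = 16 + 1P
P* = 161/4 = 161/4
Then substitute into demand:
Q* = 177 - 3 * 161/4 = 225/4

225/4


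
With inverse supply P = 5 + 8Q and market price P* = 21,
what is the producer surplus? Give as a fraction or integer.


Minimum supply price (at Q=0): P_min = 5
Quantity supplied at P* = 21:
Q* = (21 - 5)/8 = 2
PS = (1/2) * Q* * (P* - P_min)
PS = (1/2) * 2 * (21 - 5)
PS = (1/2) * 2 * 16 = 16

16


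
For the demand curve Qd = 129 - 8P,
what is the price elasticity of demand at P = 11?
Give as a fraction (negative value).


dQ/dP = -8
At P = 11: Q = 129 - 8*11 = 41
E = (dQ/dP)(P/Q) = (-8)(11/41) = -88/41

-88/41


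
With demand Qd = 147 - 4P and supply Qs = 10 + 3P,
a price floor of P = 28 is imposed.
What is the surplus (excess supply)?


At P = 28:
Qd = 147 - 4*28 = 35
Qs = 10 + 3*28 = 94
Surplus = Qs - Qd = 94 - 35 = 59

59


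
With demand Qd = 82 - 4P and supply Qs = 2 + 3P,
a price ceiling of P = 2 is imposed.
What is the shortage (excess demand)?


At P = 2:
Qd = 82 - 4*2 = 74
Qs = 2 + 3*2 = 8
Shortage = Qd - Qs = 74 - 8 = 66

66


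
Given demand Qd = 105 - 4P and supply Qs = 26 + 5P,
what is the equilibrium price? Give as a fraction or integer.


At equilibrium, Qd = Qs.
105 - 4P = 26 + 5P
105 - 26 = 4P + 5P
79 = 9P
P* = 79/9 = 79/9

79/9


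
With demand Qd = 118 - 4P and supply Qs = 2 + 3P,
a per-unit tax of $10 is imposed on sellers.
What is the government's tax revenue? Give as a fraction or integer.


With tax on sellers, new supply: Qs' = 2 + 3(P - 10)
= 3P - 28
New equilibrium quantity:
Q_new = 242/7
Tax revenue = tax * Q_new = 10 * 242/7 = 2420/7

2420/7


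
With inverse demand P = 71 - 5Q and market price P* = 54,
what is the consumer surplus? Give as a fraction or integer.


Maximum willingness to pay (at Q=0): P_max = 71
Quantity demanded at P* = 54:
Q* = (71 - 54)/5 = 17/5
CS = (1/2) * Q* * (P_max - P*)
CS = (1/2) * 17/5 * (71 - 54)
CS = (1/2) * 17/5 * 17 = 289/10

289/10


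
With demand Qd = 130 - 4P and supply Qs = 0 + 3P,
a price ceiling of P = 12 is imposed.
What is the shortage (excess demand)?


At P = 12:
Qd = 130 - 4*12 = 82
Qs = 0 + 3*12 = 36
Shortage = Qd - Qs = 82 - 36 = 46

46


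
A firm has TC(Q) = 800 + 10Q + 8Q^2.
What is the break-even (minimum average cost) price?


AC(Q) = 800/Q + 10 + 8Q
To minimize: dAC/dQ = -800/Q^2 + 8 = 0
Q^2 = 800/8 = 100
Q* = 10
Min AC = 800/10 + 10 + 8*10
Min AC = 80 + 10 + 80 = 170

170


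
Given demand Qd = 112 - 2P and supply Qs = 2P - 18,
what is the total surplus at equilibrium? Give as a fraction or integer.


Find equilibrium: 112 - 2P = 2P - 18
112 + 18 = 4P
P* = 130/4 = 65/2
Q* = 2*65/2 - 18 = 47
Inverse demand: P = 56 - Q/2, so P_max = 56
Inverse supply: P = 9 + Q/2, so P_min = 9
CS = (1/2) * 47 * (56 - 65/2) = 2209/4
PS = (1/2) * 47 * (65/2 - 9) = 2209/4
TS = CS + PS = 2209/4 + 2209/4 = 2209/2

2209/2


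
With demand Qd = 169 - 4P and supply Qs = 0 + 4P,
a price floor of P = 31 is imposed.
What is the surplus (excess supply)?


At P = 31:
Qd = 169 - 4*31 = 45
Qs = 0 + 4*31 = 124
Surplus = Qs - Qd = 124 - 45 = 79

79


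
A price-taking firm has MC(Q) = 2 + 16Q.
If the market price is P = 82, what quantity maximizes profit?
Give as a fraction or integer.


In perfect competition, profit is maximized where P = MC.
82 = 2 + 16Q
80 = 16Q
Q* = 80/16 = 5

5


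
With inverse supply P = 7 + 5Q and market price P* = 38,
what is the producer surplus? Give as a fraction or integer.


Minimum supply price (at Q=0): P_min = 7
Quantity supplied at P* = 38:
Q* = (38 - 7)/5 = 31/5
PS = (1/2) * Q* * (P* - P_min)
PS = (1/2) * 31/5 * (38 - 7)
PS = (1/2) * 31/5 * 31 = 961/10

961/10


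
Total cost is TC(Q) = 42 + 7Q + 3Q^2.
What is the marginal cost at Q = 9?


MC = dTC/dQ = 7 + 2*3*Q
At Q = 9:
MC = 7 + 6*9
MC = 7 + 54 = 61

61


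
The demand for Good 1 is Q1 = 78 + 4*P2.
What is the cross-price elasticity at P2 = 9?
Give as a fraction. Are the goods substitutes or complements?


dQ1/dP2 = 4
At P2 = 9: Q1 = 78 + 4*9 = 114
Exy = (dQ1/dP2)(P2/Q1) = 4 * 9 / 114 = 6/19
Since Exy > 0, the goods are substitutes.

6/19 (substitutes)


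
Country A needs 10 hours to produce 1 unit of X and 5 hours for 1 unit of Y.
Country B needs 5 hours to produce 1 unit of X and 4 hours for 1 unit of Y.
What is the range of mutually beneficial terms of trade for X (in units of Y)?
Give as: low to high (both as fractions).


Opportunity cost of X for Country A = hours_X / hours_Y = 10/5 = 2 units of Y
Opportunity cost of X for Country B = hours_X / hours_Y = 5/4 = 5/4 units of Y
Terms of trade must be between the two opportunity costs.
Range: 5/4 to 2

5/4 to 2


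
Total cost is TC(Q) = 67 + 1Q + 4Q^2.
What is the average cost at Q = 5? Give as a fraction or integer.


TC(5) = 67 + 1*5 + 4*5^2
TC(5) = 67 + 5 + 100 = 172
AC = TC/Q = 172/5 = 172/5

172/5


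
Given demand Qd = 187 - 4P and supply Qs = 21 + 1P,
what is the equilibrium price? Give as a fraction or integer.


At equilibrium, Qd = Qs.
187 - 4P = 21 + 1P
187 - 21 = 4P + 1P
166 = 5P
P* = 166/5 = 166/5

166/5


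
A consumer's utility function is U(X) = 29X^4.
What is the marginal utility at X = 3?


MU = dU/dX = 29*4*X^(4-1)
MU = 116*X^3
At X = 3:
MU = 116 * 3^3
MU = 116 * 27 = 3132

3132


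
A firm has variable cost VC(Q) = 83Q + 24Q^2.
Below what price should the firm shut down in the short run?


AVC(Q) = VC(Q)/Q = 83 + 24Q
AVC is increasing in Q, so minimum AVC is at Q -> 0+.
Min AVC = 83
The firm should shut down if P < 83.

83


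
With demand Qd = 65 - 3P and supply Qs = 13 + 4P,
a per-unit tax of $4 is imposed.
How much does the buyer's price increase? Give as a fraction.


With a per-unit tax, the buyer's price increase depends on relative slopes.
Supply slope: d = 4, Demand slope: b = 3
Buyer's price increase = d * tax / (b + d)
= 4 * 4 / (3 + 4)
= 16 / 7 = 16/7

16/7


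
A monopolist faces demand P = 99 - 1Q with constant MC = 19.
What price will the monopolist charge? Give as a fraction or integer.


MR = 99 - 2Q
Set MR = MC: 99 - 2Q = 19
Q* = 40
Substitute into demand:
P* = 99 - 1*40 = 59

59


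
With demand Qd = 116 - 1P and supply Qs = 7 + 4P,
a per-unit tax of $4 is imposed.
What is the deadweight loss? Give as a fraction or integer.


Pre-tax equilibrium quantity: Q* = 471/5
Post-tax equilibrium quantity: Q_tax = 91
Reduction in quantity: Q* - Q_tax = 16/5
DWL = (1/2) * tax * (Q* - Q_tax)
DWL = (1/2) * 4 * 16/5 = 32/5

32/5


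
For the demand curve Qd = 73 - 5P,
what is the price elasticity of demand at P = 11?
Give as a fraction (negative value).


dQ/dP = -5
At P = 11: Q = 73 - 5*11 = 18
E = (dQ/dP)(P/Q) = (-5)(11/18) = -55/18

-55/18


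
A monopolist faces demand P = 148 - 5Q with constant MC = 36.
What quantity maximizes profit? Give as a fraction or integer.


TR = P*Q = (148 - 5Q)Q = 148Q - 5Q^2
MR = dTR/dQ = 148 - 10Q
Set MR = MC:
148 - 10Q = 36
112 = 10Q
Q* = 112/10 = 56/5

56/5


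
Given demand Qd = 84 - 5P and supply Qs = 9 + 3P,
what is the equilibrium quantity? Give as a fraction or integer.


First find equilibrium price:
84 - 5P = 9 + 3P
P* = 75/8 = 75/8
Then substitute into demand:
Q* = 84 - 5 * 75/8 = 297/8

297/8


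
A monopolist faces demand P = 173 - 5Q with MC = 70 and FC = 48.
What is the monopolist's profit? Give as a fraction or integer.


MR = MC: 173 - 10Q = 70
Q* = 103/10
P* = 173 - 5*103/10 = 243/2
Profit = (P* - MC)*Q* - FC
= (243/2 - 70)*103/10 - 48
= 103/2*103/10 - 48
= 10609/20 - 48 = 9649/20

9649/20


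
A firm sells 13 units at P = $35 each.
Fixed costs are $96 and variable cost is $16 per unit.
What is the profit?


Total Revenue = P * Q = 35 * 13 = $455
Total Cost = FC + VC*Q = 96 + 16*13 = $304
Profit = TR - TC = 455 - 304 = $151

$151


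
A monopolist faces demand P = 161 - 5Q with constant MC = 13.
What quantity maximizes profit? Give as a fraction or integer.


TR = P*Q = (161 - 5Q)Q = 161Q - 5Q^2
MR = dTR/dQ = 161 - 10Q
Set MR = MC:
161 - 10Q = 13
148 = 10Q
Q* = 148/10 = 74/5

74/5


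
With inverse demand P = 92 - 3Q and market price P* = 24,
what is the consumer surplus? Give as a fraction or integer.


Maximum willingness to pay (at Q=0): P_max = 92
Quantity demanded at P* = 24:
Q* = (92 - 24)/3 = 68/3
CS = (1/2) * Q* * (P_max - P*)
CS = (1/2) * 68/3 * (92 - 24)
CS = (1/2) * 68/3 * 68 = 2312/3

2312/3


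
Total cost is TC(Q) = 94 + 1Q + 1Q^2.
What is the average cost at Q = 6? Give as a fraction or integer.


TC(6) = 94 + 1*6 + 1*6^2
TC(6) = 94 + 6 + 36 = 136
AC = TC/Q = 136/6 = 68/3

68/3


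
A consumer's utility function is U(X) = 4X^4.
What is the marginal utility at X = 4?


MU = dU/dX = 4*4*X^(4-1)
MU = 16*X^3
At X = 4:
MU = 16 * 4^3
MU = 16 * 64 = 1024

1024


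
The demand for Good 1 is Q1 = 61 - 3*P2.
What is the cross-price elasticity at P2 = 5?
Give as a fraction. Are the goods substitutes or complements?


dQ1/dP2 = -3
At P2 = 5: Q1 = 61 - 3*5 = 46
Exy = (dQ1/dP2)(P2/Q1) = -3 * 5 / 46 = -15/46
Since Exy < 0, the goods are complements.

-15/46 (complements)


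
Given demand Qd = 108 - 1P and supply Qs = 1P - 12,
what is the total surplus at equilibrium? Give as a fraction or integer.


Find equilibrium: 108 - 1P = 1P - 12
108 + 12 = 2P
P* = 120/2 = 60
Q* = 1*60 - 12 = 48
Inverse demand: P = 108 - Q/1, so P_max = 108
Inverse supply: P = 12 + Q/1, so P_min = 12
CS = (1/2) * 48 * (108 - 60) = 1152
PS = (1/2) * 48 * (60 - 12) = 1152
TS = CS + PS = 1152 + 1152 = 2304

2304


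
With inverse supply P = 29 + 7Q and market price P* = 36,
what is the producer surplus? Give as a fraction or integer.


Minimum supply price (at Q=0): P_min = 29
Quantity supplied at P* = 36:
Q* = (36 - 29)/7 = 1
PS = (1/2) * Q* * (P* - P_min)
PS = (1/2) * 1 * (36 - 29)
PS = (1/2) * 1 * 7 = 7/2

7/2


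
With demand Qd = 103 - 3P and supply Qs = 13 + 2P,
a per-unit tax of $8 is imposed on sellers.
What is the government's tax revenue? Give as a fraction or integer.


With tax on sellers, new supply: Qs' = 13 + 2(P - 8)
= 2P - 3
New equilibrium quantity:
Q_new = 197/5
Tax revenue = tax * Q_new = 8 * 197/5 = 1576/5

1576/5


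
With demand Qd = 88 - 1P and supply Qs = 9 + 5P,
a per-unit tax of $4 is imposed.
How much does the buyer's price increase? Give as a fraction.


With a per-unit tax, the buyer's price increase depends on relative slopes.
Supply slope: d = 5, Demand slope: b = 1
Buyer's price increase = d * tax / (b + d)
= 5 * 4 / (1 + 5)
= 20 / 6 = 10/3

10/3


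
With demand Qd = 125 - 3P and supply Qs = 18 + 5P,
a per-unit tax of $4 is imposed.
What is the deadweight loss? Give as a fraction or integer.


Pre-tax equilibrium quantity: Q* = 679/8
Post-tax equilibrium quantity: Q_tax = 619/8
Reduction in quantity: Q* - Q_tax = 15/2
DWL = (1/2) * tax * (Q* - Q_tax)
DWL = (1/2) * 4 * 15/2 = 15

15


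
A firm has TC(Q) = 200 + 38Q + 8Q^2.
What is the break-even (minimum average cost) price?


AC(Q) = 200/Q + 38 + 8Q
To minimize: dAC/dQ = -200/Q^2 + 8 = 0
Q^2 = 200/8 = 25
Q* = 5
Min AC = 200/5 + 38 + 8*5
Min AC = 40 + 38 + 40 = 118

118


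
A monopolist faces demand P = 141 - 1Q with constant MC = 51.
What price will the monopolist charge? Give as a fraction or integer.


MR = 141 - 2Q
Set MR = MC: 141 - 2Q = 51
Q* = 45
Substitute into demand:
P* = 141 - 1*45 = 96

96


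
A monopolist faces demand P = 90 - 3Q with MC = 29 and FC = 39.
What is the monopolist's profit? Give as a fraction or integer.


MR = MC: 90 - 6Q = 29
Q* = 61/6
P* = 90 - 3*61/6 = 119/2
Profit = (P* - MC)*Q* - FC
= (119/2 - 29)*61/6 - 39
= 61/2*61/6 - 39
= 3721/12 - 39 = 3253/12

3253/12


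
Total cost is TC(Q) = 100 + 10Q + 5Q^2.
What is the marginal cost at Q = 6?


MC = dTC/dQ = 10 + 2*5*Q
At Q = 6:
MC = 10 + 10*6
MC = 10 + 60 = 70

70


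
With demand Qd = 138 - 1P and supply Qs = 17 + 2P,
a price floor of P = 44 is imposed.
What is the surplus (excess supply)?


At P = 44:
Qd = 138 - 1*44 = 94
Qs = 17 + 2*44 = 105
Surplus = Qs - Qd = 105 - 94 = 11

11


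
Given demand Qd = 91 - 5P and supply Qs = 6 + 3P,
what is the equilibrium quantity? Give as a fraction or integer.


First find equilibrium price:
91 - 5P = 6 + 3P
P* = 85/8 = 85/8
Then substitute into demand:
Q* = 91 - 5 * 85/8 = 303/8

303/8


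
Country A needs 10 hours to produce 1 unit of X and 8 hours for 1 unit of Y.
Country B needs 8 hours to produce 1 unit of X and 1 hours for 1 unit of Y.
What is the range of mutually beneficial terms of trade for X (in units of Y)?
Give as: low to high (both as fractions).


Opportunity cost of X for Country A = hours_X / hours_Y = 10/8 = 5/4 units of Y
Opportunity cost of X for Country B = hours_X / hours_Y = 8/1 = 8 units of Y
Terms of trade must be between the two opportunity costs.
Range: 5/4 to 8

5/4 to 8


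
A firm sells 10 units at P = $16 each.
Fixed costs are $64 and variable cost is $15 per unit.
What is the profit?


Total Revenue = P * Q = 16 * 10 = $160
Total Cost = FC + VC*Q = 64 + 15*10 = $214
Profit = TR - TC = 160 - 214 = $-54

$-54


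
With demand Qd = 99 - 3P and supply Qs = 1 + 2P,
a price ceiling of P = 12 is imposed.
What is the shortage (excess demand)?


At P = 12:
Qd = 99 - 3*12 = 63
Qs = 1 + 2*12 = 25
Shortage = Qd - Qs = 63 - 25 = 38

38


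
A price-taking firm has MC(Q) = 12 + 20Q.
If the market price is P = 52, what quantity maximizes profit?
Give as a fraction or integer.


In perfect competition, profit is maximized where P = MC.
52 = 12 + 20Q
40 = 20Q
Q* = 40/20 = 2

2


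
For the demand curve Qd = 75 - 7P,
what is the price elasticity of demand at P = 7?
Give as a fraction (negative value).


dQ/dP = -7
At P = 7: Q = 75 - 7*7 = 26
E = (dQ/dP)(P/Q) = (-7)(7/26) = -49/26

-49/26


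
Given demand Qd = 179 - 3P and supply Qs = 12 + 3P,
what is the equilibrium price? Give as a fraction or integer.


At equilibrium, Qd = Qs.
179 - 3P = 12 + 3P
179 - 12 = 3P + 3P
167 = 6P
P* = 167/6 = 167/6

167/6


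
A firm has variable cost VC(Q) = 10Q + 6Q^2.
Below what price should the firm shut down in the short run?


AVC(Q) = VC(Q)/Q = 10 + 6Q
AVC is increasing in Q, so minimum AVC is at Q -> 0+.
Min AVC = 10
The firm should shut down if P < 10.

10


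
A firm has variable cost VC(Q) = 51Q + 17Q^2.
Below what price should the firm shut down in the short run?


AVC(Q) = VC(Q)/Q = 51 + 17Q
AVC is increasing in Q, so minimum AVC is at Q -> 0+.
Min AVC = 51
The firm should shut down if P < 51.

51


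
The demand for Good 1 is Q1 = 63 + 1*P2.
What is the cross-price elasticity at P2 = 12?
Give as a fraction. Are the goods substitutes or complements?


dQ1/dP2 = 1
At P2 = 12: Q1 = 63 + 1*12 = 75
Exy = (dQ1/dP2)(P2/Q1) = 1 * 12 / 75 = 4/25
Since Exy > 0, the goods are substitutes.

4/25 (substitutes)


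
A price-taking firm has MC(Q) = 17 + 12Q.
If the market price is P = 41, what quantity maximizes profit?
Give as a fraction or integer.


In perfect competition, profit is maximized where P = MC.
41 = 17 + 12Q
24 = 12Q
Q* = 24/12 = 2

2


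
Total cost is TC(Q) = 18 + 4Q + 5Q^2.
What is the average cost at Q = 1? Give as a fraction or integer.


TC(1) = 18 + 4*1 + 5*1^2
TC(1) = 18 + 4 + 5 = 27
AC = TC/Q = 27/1 = 27

27


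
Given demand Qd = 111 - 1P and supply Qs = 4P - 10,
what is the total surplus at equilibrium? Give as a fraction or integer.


Find equilibrium: 111 - 1P = 4P - 10
111 + 10 = 5P
P* = 121/5 = 121/5
Q* = 4*121/5 - 10 = 434/5
Inverse demand: P = 111 - Q/1, so P_max = 111
Inverse supply: P = 5/2 + Q/4, so P_min = 5/2
CS = (1/2) * 434/5 * (111 - 121/5) = 94178/25
PS = (1/2) * 434/5 * (121/5 - 5/2) = 47089/50
TS = CS + PS = 94178/25 + 47089/50 = 47089/10

47089/10


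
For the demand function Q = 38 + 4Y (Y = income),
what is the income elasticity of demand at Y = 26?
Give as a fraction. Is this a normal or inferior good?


dQ/dY = 4
At Y = 26: Q = 38 + 4*26 = 142
Ey = (dQ/dY)(Y/Q) = 4 * 26 / 142 = 52/71
Since Ey > 0, this is a normal good.

52/71 (normal good)


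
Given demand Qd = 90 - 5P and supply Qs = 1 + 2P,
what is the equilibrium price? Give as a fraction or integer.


At equilibrium, Qd = Qs.
90 - 5P = 1 + 2P
90 - 1 = 5P + 2P
89 = 7P
P* = 89/7 = 89/7

89/7


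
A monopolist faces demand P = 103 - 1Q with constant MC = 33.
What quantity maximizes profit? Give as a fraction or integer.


TR = P*Q = (103 - 1Q)Q = 103Q - 1Q^2
MR = dTR/dQ = 103 - 2Q
Set MR = MC:
103 - 2Q = 33
70 = 2Q
Q* = 70/2 = 35

35


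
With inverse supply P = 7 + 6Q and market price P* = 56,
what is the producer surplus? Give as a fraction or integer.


Minimum supply price (at Q=0): P_min = 7
Quantity supplied at P* = 56:
Q* = (56 - 7)/6 = 49/6
PS = (1/2) * Q* * (P* - P_min)
PS = (1/2) * 49/6 * (56 - 7)
PS = (1/2) * 49/6 * 49 = 2401/12

2401/12


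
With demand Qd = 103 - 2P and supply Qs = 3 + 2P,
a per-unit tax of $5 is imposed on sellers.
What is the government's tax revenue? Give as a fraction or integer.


With tax on sellers, new supply: Qs' = 3 + 2(P - 5)
= 2P - 7
New equilibrium quantity:
Q_new = 48
Tax revenue = tax * Q_new = 5 * 48 = 240

240


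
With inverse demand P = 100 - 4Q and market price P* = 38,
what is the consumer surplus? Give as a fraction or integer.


Maximum willingness to pay (at Q=0): P_max = 100
Quantity demanded at P* = 38:
Q* = (100 - 38)/4 = 31/2
CS = (1/2) * Q* * (P_max - P*)
CS = (1/2) * 31/2 * (100 - 38)
CS = (1/2) * 31/2 * 62 = 961/2

961/2


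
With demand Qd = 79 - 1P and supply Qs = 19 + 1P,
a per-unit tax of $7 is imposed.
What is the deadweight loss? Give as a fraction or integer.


Pre-tax equilibrium quantity: Q* = 49
Post-tax equilibrium quantity: Q_tax = 91/2
Reduction in quantity: Q* - Q_tax = 7/2
DWL = (1/2) * tax * (Q* - Q_tax)
DWL = (1/2) * 7 * 7/2 = 49/4

49/4


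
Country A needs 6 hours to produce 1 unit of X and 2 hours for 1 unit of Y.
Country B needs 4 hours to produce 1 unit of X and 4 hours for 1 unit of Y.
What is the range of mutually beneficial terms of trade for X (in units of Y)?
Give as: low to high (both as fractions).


Opportunity cost of X for Country A = hours_X / hours_Y = 6/2 = 3 units of Y
Opportunity cost of X for Country B = hours_X / hours_Y = 4/4 = 1 units of Y
Terms of trade must be between the two opportunity costs.
Range: 1 to 3

1 to 3


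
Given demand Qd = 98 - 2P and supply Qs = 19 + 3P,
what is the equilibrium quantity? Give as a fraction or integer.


First find equilibrium price:
98 - 2P = 19 + 3P
P* = 79/5 = 79/5
Then substitute into demand:
Q* = 98 - 2 * 79/5 = 332/5

332/5


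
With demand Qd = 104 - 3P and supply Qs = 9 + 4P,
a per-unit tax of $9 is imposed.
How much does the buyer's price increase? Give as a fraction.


With a per-unit tax, the buyer's price increase depends on relative slopes.
Supply slope: d = 4, Demand slope: b = 3
Buyer's price increase = d * tax / (b + d)
= 4 * 9 / (3 + 4)
= 36 / 7 = 36/7

36/7


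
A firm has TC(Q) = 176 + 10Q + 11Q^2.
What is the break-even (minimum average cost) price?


AC(Q) = 176/Q + 10 + 11Q
To minimize: dAC/dQ = -176/Q^2 + 11 = 0
Q^2 = 176/11 = 16
Q* = 4
Min AC = 176/4 + 10 + 11*4
Min AC = 44 + 10 + 44 = 98

98


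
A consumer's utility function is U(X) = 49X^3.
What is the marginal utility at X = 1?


MU = dU/dX = 49*3*X^(3-1)
MU = 147*X^2
At X = 1:
MU = 147 * 1^2
MU = 147 * 1 = 147

147


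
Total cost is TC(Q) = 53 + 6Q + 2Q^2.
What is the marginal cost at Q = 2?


MC = dTC/dQ = 6 + 2*2*Q
At Q = 2:
MC = 6 + 4*2
MC = 6 + 8 = 14

14


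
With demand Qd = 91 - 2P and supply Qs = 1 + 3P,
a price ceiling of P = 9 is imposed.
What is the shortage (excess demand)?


At P = 9:
Qd = 91 - 2*9 = 73
Qs = 1 + 3*9 = 28
Shortage = Qd - Qs = 73 - 28 = 45

45


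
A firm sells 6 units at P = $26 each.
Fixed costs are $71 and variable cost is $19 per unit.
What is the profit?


Total Revenue = P * Q = 26 * 6 = $156
Total Cost = FC + VC*Q = 71 + 19*6 = $185
Profit = TR - TC = 156 - 185 = $-29

$-29


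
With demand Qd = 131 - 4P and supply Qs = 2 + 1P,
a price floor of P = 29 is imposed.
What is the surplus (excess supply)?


At P = 29:
Qd = 131 - 4*29 = 15
Qs = 2 + 1*29 = 31
Surplus = Qs - Qd = 31 - 15 = 16

16


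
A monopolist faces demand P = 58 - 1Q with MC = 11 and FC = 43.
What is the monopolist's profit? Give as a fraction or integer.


MR = MC: 58 - 2Q = 11
Q* = 47/2
P* = 58 - 1*47/2 = 69/2
Profit = (P* - MC)*Q* - FC
= (69/2 - 11)*47/2 - 43
= 47/2*47/2 - 43
= 2209/4 - 43 = 2037/4

2037/4


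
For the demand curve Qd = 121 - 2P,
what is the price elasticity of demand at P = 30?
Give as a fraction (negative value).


dQ/dP = -2
At P = 30: Q = 121 - 2*30 = 61
E = (dQ/dP)(P/Q) = (-2)(30/61) = -60/61

-60/61


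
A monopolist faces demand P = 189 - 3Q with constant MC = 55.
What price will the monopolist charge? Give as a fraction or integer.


MR = 189 - 6Q
Set MR = MC: 189 - 6Q = 55
Q* = 67/3
Substitute into demand:
P* = 189 - 3*67/3 = 122

122


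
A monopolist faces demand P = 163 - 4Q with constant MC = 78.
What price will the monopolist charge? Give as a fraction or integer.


MR = 163 - 8Q
Set MR = MC: 163 - 8Q = 78
Q* = 85/8
Substitute into demand:
P* = 163 - 4*85/8 = 241/2

241/2


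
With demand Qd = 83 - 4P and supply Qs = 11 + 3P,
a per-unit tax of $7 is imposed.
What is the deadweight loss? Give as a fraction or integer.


Pre-tax equilibrium quantity: Q* = 293/7
Post-tax equilibrium quantity: Q_tax = 209/7
Reduction in quantity: Q* - Q_tax = 12
DWL = (1/2) * tax * (Q* - Q_tax)
DWL = (1/2) * 7 * 12 = 42

42


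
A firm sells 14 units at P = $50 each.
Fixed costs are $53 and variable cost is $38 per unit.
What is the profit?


Total Revenue = P * Q = 50 * 14 = $700
Total Cost = FC + VC*Q = 53 + 38*14 = $585
Profit = TR - TC = 700 - 585 = $115

$115


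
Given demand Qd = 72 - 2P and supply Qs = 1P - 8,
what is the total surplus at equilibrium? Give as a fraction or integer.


Find equilibrium: 72 - 2P = 1P - 8
72 + 8 = 3P
P* = 80/3 = 80/3
Q* = 1*80/3 - 8 = 56/3
Inverse demand: P = 36 - Q/2, so P_max = 36
Inverse supply: P = 8 + Q/1, so P_min = 8
CS = (1/2) * 56/3 * (36 - 80/3) = 784/9
PS = (1/2) * 56/3 * (80/3 - 8) = 1568/9
TS = CS + PS = 784/9 + 1568/9 = 784/3

784/3


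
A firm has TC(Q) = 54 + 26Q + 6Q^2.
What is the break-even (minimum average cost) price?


AC(Q) = 54/Q + 26 + 6Q
To minimize: dAC/dQ = -54/Q^2 + 6 = 0
Q^2 = 54/6 = 9
Q* = 3
Min AC = 54/3 + 26 + 6*3
Min AC = 18 + 26 + 18 = 62

62


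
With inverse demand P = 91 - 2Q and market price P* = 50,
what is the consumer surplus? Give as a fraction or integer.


Maximum willingness to pay (at Q=0): P_max = 91
Quantity demanded at P* = 50:
Q* = (91 - 50)/2 = 41/2
CS = (1/2) * Q* * (P_max - P*)
CS = (1/2) * 41/2 * (91 - 50)
CS = (1/2) * 41/2 * 41 = 1681/4

1681/4


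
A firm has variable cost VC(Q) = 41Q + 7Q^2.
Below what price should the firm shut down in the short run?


AVC(Q) = VC(Q)/Q = 41 + 7Q
AVC is increasing in Q, so minimum AVC is at Q -> 0+.
Min AVC = 41
The firm should shut down if P < 41.

41


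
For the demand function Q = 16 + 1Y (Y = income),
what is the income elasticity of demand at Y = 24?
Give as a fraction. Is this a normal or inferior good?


dQ/dY = 1
At Y = 24: Q = 16 + 1*24 = 40
Ey = (dQ/dY)(Y/Q) = 1 * 24 / 40 = 3/5
Since Ey > 0, this is a normal good.

3/5 (normal good)


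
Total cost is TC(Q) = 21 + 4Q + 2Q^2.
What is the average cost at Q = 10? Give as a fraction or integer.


TC(10) = 21 + 4*10 + 2*10^2
TC(10) = 21 + 40 + 200 = 261
AC = TC/Q = 261/10 = 261/10

261/10


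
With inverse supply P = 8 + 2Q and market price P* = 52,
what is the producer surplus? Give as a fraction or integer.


Minimum supply price (at Q=0): P_min = 8
Quantity supplied at P* = 52:
Q* = (52 - 8)/2 = 22
PS = (1/2) * Q* * (P* - P_min)
PS = (1/2) * 22 * (52 - 8)
PS = (1/2) * 22 * 44 = 484

484


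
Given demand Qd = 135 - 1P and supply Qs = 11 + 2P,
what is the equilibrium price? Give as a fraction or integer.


At equilibrium, Qd = Qs.
135 - 1P = 11 + 2P
135 - 11 = 1P + 2P
124 = 3P
P* = 124/3 = 124/3

124/3


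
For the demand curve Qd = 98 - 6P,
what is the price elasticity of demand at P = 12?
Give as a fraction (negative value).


dQ/dP = -6
At P = 12: Q = 98 - 6*12 = 26
E = (dQ/dP)(P/Q) = (-6)(12/26) = -36/13

-36/13


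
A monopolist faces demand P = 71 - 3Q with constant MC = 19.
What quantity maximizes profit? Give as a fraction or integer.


TR = P*Q = (71 - 3Q)Q = 71Q - 3Q^2
MR = dTR/dQ = 71 - 6Q
Set MR = MC:
71 - 6Q = 19
52 = 6Q
Q* = 52/6 = 26/3

26/3


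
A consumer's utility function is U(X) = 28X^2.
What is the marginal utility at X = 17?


MU = dU/dX = 28*2*X^(2-1)
MU = 56*X^1
At X = 17:
MU = 56 * 17^1
MU = 56 * 17 = 952

952
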